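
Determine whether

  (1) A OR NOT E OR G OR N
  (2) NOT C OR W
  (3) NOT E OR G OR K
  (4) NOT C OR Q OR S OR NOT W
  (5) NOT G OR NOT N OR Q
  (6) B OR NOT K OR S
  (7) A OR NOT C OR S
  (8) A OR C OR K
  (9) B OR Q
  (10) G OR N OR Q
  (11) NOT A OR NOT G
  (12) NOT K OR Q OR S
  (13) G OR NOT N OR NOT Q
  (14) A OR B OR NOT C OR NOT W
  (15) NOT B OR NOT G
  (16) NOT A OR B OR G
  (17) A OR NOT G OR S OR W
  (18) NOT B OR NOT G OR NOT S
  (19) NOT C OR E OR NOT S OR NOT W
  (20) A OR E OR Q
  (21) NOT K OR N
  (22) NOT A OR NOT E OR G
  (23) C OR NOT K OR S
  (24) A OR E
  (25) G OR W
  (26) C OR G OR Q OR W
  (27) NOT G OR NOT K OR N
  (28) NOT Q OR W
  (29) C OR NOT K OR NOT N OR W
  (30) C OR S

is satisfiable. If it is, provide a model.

Set C = True.
  then (NOT C OR W) forces W = True.
Set K = False.
Try Q = False:
  (NOT C OR Q OR S OR NOT W) forces S = True.
  (B OR Q) forces B = True.
  (NOT B OR NOT G) forces G = False.
  (NOT E OR G OR K) forces E = False.
  clause (NOT C OR E OR NOT S OR NOT W) is falsified — backtrack.
So Q = True.
Try B = False:
  (A OR B OR NOT C OR NOT W) forces A = True.
  (NOT A OR NOT G) forces G = False.
  clause (NOT A OR B OR G) is falsified — backtrack.
So B = True.
  then (NOT B OR NOT G) forces G = False.
  then (NOT E OR G OR K) forces E = False.
  then (G OR NOT N OR NOT Q) forces N = False.
  then (NOT C OR E OR NOT S OR NOT W) forces S = False.
  then (A OR E) forces A = True.
All clauses satisfied.

C = True, K = False, Q = True, W = True, B = True, G = False, N = False, S = False, E = False, A = True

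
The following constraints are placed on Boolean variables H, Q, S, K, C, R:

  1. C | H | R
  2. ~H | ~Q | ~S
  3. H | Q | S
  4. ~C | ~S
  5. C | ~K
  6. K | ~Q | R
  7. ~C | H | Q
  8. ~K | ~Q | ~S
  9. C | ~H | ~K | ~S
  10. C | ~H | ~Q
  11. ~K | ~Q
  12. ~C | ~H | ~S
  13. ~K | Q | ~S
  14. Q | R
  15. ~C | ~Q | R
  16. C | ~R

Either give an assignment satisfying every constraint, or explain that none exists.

H = True, Q = True, S = False, K = False, C = True, R = True

Set H = True.
Set Q = True.
  then (~H | ~Q | ~S) forces S = False.
  then (C | ~H | ~Q) forces C = True.
  then (~K | ~Q) forces K = False.
  then (~C | ~Q | R) forces R = True.
All clauses satisfied.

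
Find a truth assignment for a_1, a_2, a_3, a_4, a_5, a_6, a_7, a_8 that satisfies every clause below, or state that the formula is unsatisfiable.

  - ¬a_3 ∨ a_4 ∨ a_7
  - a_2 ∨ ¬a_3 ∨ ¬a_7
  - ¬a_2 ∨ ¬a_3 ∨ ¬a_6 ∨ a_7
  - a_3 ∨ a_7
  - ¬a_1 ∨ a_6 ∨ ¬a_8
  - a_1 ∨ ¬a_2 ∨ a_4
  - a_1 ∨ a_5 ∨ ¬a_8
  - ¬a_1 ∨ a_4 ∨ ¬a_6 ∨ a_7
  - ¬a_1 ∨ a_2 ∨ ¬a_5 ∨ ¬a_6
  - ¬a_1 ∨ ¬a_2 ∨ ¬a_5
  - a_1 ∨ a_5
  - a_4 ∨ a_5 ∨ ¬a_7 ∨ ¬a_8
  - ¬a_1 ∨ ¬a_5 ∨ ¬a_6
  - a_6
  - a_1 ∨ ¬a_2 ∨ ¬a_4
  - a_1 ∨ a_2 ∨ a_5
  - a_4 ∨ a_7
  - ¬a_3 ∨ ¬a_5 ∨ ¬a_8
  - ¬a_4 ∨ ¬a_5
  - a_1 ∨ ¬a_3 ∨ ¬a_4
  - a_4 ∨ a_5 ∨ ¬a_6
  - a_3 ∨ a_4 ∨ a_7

a_1=T; a_2=T; a_3=F; a_4=T; a_5=F; a_6=T; a_7=T; a_8=T

Unit clause (a_6) forces a_6 = True.
Set a_1 = True.
  then (¬a_1 ∨ ¬a_5 ∨ ¬a_6) forces a_5 = False.
  then (a_4 ∨ a_5 ∨ ¬a_6) forces a_4 = True.
Set a_2 = True.
Set a_3 = False.
  then (a_3 ∨ a_7) forces a_7 = True.
Set a_8 = True.
All clauses satisfied.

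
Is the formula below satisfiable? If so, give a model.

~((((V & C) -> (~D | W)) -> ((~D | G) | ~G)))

Case G = True: the formula becomes ~((((V & C) -> (~D | W)) -> True)) = False.
Case G = False: the formula becomes ~((((V & C) -> (~D | W)) -> True)) = False.
Both cases fail — unsatisfiable.

Unsatisfiable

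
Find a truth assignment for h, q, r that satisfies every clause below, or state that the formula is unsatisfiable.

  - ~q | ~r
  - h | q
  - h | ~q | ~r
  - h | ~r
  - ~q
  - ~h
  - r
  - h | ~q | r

Unsatisfiable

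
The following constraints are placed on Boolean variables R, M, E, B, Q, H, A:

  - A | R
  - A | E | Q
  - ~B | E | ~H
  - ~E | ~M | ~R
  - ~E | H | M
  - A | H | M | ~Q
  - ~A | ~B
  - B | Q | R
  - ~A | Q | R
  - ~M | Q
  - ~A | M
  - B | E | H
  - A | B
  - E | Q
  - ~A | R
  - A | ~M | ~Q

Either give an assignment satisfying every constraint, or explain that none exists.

R = True, M = False, E = True, B = True, Q = True, H = True, A = False

Try R = False:
  (A | R) forces A = True.
  clause (~A | R) is falsified — backtrack.
So R = True.
Set M = False.
  then (~A | M) forces A = False.
  then (A | B) forces B = True.
Set E = True.
  then (~E | H | M) forces H = True.
Set Q = True.
All clauses satisfied.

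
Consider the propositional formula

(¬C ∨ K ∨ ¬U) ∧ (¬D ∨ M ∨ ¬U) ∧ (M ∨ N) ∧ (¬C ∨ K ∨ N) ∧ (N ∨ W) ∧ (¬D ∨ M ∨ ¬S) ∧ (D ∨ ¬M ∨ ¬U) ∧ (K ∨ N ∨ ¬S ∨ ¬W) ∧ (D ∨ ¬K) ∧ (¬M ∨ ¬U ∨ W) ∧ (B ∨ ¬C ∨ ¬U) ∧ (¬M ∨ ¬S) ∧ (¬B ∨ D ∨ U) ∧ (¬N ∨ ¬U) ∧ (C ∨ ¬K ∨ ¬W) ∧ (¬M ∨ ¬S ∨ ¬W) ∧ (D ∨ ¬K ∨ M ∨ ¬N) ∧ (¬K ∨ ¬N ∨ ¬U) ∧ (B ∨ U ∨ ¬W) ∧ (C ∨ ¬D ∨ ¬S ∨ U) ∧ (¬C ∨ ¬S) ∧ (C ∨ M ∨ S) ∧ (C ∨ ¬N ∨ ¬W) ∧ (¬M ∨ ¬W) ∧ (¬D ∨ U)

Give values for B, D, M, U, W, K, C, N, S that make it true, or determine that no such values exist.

Set B = False.
Try D = True:
  (¬D ∨ U) forces U = True.
  (¬D ∨ M ∨ ¬U) forces M = True.
  (¬M ∨ ¬U ∨ W) forces W = True.
  clause (¬M ∨ ¬W) is falsified — backtrack.
So D = False.
  then (D ∨ ¬K) forces K = False.
Set M = True.
  then (D ∨ ¬M ∨ ¬U) forces U = False.
  then (¬M ∨ ¬S) forces S = False.
  then (B ∨ U ∨ ¬W) forces W = False.
  then (N ∨ W) forces N = True.
Set C = True.
All clauses satisfied.

B=F, D=F, M=T, U=F, W=F, K=F, C=T, N=T, S=F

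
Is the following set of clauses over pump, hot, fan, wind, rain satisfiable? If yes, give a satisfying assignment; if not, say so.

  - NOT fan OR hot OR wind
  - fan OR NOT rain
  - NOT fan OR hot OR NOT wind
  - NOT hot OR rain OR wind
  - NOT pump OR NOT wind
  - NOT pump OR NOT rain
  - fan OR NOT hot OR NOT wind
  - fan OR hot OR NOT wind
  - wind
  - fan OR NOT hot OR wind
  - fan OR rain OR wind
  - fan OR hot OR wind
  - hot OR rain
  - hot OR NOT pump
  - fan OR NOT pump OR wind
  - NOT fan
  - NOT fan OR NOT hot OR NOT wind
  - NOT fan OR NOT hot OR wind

Case fan = True:
  Clause (NOT fan) is falsified — contradiction.
Case fan = False:
  (fan OR NOT rain) forces rain = False.
  (wind) forces wind = True.
  (NOT pump OR NOT wind) forces pump = False.
  (fan OR NOT hot OR NOT wind) forces hot = False.
  Clause (fan OR hot OR NOT wind) is falsified — contradiction.
Both cases fail, so the formula is unsatisfiable.

Unsatisfiable — no assignment works.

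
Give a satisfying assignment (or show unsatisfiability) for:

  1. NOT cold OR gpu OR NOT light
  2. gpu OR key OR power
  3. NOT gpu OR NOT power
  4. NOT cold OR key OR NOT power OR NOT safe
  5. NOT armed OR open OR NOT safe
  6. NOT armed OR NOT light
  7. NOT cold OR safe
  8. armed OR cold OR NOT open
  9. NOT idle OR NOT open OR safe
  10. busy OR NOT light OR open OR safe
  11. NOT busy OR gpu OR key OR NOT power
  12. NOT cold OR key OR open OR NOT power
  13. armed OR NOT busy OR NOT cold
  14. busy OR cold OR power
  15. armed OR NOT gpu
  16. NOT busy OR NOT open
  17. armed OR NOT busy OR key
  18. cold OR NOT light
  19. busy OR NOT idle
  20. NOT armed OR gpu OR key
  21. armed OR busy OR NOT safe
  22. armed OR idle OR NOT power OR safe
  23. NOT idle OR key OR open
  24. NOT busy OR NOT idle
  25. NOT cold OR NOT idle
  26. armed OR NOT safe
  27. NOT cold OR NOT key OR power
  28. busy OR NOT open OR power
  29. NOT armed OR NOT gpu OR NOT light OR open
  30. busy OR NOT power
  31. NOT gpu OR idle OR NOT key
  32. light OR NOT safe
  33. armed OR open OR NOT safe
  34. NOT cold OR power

Set power = False.
  then (NOT cold OR power) forces cold = False.
  then (busy OR cold OR power) forces busy = True.
  then (NOT busy OR NOT open) forces open = False.
  then (cold OR NOT light) forces light = False.
  then (NOT busy OR NOT idle) forces idle = False.
  then (light OR NOT safe) forces safe = False.
Set key = True.
  then (NOT gpu OR idle OR NOT key) forces gpu = False.
Set armed = False.
All clauses satisfied.

power = False; cold = False; key = True; idle = False; light = False; open = False; safe = False; armed = False; gpu = False; busy = True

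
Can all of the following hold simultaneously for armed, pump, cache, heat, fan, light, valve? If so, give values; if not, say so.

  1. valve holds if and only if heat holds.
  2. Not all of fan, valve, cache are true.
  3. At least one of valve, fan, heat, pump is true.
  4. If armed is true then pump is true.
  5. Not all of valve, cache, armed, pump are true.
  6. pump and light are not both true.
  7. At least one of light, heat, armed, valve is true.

armed = False; pump = False; cache = False; heat = True; fan = False; light = True; valve = True

  (1) valve=T, heat=T — same ✓
  (2) {fan, valve, cache}: 1/3 true — not all ✓
  (3) {valve, fan, heat, pump}: 2 true — at least one ✓
  (4) armed=F ⇒ pump: vacuous ✓
  (5) {valve, cache, armed, pump}: 1/4 true — not all ✓
  (6) pump=F, light=T — not both ✓
  (7) {light, heat, armed, valve}: 3 true — at least one ✓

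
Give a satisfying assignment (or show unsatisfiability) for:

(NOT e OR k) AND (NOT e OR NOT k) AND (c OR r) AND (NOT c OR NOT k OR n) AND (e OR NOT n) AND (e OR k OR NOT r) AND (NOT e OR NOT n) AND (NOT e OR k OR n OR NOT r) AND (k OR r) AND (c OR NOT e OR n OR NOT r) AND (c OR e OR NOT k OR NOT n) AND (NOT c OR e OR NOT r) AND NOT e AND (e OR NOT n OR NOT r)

Unit clause (NOT e) forces e = False.
In (e OR NOT n) only NOT n is left, so n = False.
Try c = True:
  (NOT c OR NOT k OR n) forces k = False.
  (e OR k OR NOT r) forces r = False.
  clause (k OR r) is falsified — backtrack.
So c = False.
  then (c OR r) forces r = True.
  then (e OR k OR NOT r) forces k = True.
All clauses satisfied.

c=F; n=F; e=F; r=T; k=T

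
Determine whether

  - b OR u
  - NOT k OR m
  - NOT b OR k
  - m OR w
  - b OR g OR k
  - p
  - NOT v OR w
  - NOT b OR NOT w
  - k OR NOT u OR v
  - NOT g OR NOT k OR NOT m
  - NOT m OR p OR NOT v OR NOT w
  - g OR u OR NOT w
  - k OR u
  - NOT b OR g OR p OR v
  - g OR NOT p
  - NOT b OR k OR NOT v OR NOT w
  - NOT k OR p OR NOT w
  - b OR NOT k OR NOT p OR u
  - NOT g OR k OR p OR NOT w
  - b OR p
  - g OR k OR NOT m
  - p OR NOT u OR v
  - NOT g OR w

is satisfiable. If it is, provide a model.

Unit clause (p) forces p = True.
In (g OR NOT p) only g is left, so g = True.
In (NOT g OR w) only w is left, so w = True.
In (NOT b OR NOT w) only NOT b is left, so b = False.
In (b OR u) only u is left, so u = True.
Set v = True.
Try k = True:
  (NOT k OR m) forces m = True.
  clause (NOT g OR NOT k OR NOT m) is falsified — backtrack.
So k = False.
Set m = True.
All clauses satisfied.

g: True, u: True, p: True, w: True, v: True, k: False, b: False, m: True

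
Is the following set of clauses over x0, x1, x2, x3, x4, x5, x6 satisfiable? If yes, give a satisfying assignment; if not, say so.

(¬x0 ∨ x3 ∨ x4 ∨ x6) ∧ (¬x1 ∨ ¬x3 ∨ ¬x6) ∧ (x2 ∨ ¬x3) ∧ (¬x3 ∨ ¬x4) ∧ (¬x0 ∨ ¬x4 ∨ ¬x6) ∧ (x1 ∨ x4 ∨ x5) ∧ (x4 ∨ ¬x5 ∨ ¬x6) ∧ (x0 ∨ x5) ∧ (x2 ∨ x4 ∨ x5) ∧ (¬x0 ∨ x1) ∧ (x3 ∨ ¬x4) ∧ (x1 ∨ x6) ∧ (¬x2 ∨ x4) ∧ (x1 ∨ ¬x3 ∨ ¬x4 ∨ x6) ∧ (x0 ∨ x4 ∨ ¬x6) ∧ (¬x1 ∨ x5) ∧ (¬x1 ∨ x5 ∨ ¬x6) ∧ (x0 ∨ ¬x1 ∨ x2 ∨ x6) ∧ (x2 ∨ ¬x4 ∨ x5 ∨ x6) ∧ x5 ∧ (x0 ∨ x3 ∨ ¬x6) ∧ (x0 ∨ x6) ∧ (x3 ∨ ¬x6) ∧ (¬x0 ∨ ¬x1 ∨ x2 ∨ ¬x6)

Case x4 = True:
  (¬x3 ∨ ¬x4) forces x3 = False.
  Clause (x3 ∨ ¬x4) is falsified — contradiction.
Case x4 = False:
  (¬x2 ∨ x4) forces x2 = False.
  (x2 ∨ ¬x3) forces x3 = False.
  (x2 ∨ x4 ∨ x5) forces x5 = True.
  (x4 ∨ ¬x5 ∨ ¬x6) forces x6 = False.
  (¬x0 ∨ x3 ∨ x4 ∨ x6) forces x0 = False.
  Clause (x0 ∨ x6) is falsified — contradiction.
Both cases fail, so the formula is unsatisfiable.

No satisfying assignment exists.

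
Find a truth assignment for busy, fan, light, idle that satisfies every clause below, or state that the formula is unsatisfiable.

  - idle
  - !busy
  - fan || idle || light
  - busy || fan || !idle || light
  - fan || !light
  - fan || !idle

Unit clause (idle) forces idle = True.
Unit clause (!busy) forces busy = False.
In (fan || !idle) only fan is left, so fan = True.
Set light = True.
All clauses satisfied.

busy=F; fan=T; light=T; idle=T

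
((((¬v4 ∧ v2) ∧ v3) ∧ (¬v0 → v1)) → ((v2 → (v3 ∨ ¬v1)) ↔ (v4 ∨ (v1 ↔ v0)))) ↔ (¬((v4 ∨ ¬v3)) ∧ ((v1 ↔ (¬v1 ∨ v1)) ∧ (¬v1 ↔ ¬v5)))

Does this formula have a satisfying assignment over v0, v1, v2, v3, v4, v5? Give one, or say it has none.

v0 = False; v1 = True; v2 = False; v3 = True; v4 = False; v5 = True

  ((((¬v4 ∧ v2) ∧ v3) ∧ (¬v0 → v1)) → ((v2 → (v3 ∨ ¬v1)) ↔ (v4 ∨ (v1 ↔ v0)))) ↔ (¬((v4 ∨ ¬v3)) ∧ ((v1 ↔ (¬v1 ∨ v1)) ∧ (¬v1 ↔ ¬v5))) = True
    (((¬v4 ∧ v2) ∧ v3) ∧ (¬v0 → v1)) → ((v2 → (v3 ∨ ¬v1)) ↔ (v4 ∨ (v1 ↔ v0))) = True
      ((¬v4 ∧ v2) ∧ v3) ∧ (¬v0 → v1) = False
        (¬v4 ∧ v2) ∧ v3 = False
          ¬v4 ∧ v2 = False
            ¬v4 = True
        ¬v0 → v1 = True
          ¬v0 = True
      (v2 → (v3 ∨ ¬v1)) ↔ (v4 ∨ (v1 ↔ v0)) = False
        v2 → (v3 ∨ ¬v1) = True
          v3 ∨ ¬v1 = True
            ¬v1 = False
        v4 ∨ (v1 ↔ v0) = False
          v1 ↔ v0 = False
    ¬((v4 ∨ ¬v3)) ∧ ((v1 ↔ (¬v1 ∨ v1)) ∧ (¬v1 ↔ ¬v5)) = True
      ¬((v4 ∨ ¬v3)) = True
        v4 ∨ ¬v3 = False
          ¬v3 = False
      (v1 ↔ (¬v1 ∨ v1)) ∧ (¬v1 ↔ ¬v5) = True
        v1 ↔ (¬v1 ∨ v1) = True
          ¬v1 ∨ v1 = True
            ¬v1 = False
        ¬v1 ↔ ¬v5 = True
          ¬v1 = False
          ¬v5 = False
The formula evaluates to True.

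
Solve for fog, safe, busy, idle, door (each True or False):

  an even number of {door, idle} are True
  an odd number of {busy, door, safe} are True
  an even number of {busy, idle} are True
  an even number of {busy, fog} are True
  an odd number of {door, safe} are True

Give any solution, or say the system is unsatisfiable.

fog = False, safe = True, busy = False, idle = False, door = False

{door, idle}: 0 true → even ✓
{busy, door, safe}: 1 true → odd ✓
{busy, idle}: 0 true → even ✓
{busy, fog}: 0 true → even ✓
{door, safe}: 1 true → odd ✓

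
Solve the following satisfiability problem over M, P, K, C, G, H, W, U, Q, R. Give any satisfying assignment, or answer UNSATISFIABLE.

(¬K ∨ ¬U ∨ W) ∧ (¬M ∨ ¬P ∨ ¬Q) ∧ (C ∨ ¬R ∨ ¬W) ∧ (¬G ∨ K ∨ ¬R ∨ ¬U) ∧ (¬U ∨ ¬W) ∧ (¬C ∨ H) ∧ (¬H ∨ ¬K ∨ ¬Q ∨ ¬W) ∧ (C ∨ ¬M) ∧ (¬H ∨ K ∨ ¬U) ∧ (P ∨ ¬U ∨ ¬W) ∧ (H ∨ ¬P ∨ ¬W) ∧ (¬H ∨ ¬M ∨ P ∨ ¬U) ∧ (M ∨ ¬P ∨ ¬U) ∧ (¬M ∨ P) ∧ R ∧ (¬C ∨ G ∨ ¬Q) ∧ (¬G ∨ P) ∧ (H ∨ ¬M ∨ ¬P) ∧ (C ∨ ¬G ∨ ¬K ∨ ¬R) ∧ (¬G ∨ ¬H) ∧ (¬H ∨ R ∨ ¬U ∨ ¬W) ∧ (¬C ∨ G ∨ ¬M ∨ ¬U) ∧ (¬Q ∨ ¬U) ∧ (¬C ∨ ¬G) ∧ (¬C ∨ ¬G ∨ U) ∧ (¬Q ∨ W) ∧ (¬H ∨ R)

M = False, P = False, K = True, C = True, G = False, H = True, W = False, U = False, Q = False, R = True

Unit clause (R) forces R = True.
Set M = False.
Set P = False.
  then (¬G ∨ P) forces G = False.
Set K = True.
Set C = True.
  then (¬C ∨ H) forces H = True.
  then (¬C ∨ G ∨ ¬Q) forces Q = False.
Set W = False.
  then (¬K ∨ ¬U ∨ W) forces U = False.
All clauses satisfied.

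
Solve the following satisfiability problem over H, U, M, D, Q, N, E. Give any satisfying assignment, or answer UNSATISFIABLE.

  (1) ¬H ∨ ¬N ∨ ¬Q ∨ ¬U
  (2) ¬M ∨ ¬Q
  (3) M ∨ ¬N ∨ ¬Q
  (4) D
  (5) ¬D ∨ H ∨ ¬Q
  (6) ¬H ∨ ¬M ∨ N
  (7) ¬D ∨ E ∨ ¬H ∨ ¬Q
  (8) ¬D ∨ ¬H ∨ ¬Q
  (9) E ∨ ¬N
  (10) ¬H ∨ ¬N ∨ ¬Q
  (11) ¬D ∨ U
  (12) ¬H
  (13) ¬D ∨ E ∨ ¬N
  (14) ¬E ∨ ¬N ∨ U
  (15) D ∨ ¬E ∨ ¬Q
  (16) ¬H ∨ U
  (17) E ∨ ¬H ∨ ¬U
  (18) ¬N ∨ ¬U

H=F, U=T, M=F, D=T, Q=F, N=F, E=F

Unit clause (D) forces D = True.
In (¬D ∨ U) only U is left, so U = True.
Unit clause (¬H) forces H = False.
In (¬N ∨ ¬U) only ¬N is left, so N = False.
In (¬D ∨ H ∨ ¬Q) only ¬Q is left, so Q = False.
Set M = False.
Set E = False.
All clauses satisfied.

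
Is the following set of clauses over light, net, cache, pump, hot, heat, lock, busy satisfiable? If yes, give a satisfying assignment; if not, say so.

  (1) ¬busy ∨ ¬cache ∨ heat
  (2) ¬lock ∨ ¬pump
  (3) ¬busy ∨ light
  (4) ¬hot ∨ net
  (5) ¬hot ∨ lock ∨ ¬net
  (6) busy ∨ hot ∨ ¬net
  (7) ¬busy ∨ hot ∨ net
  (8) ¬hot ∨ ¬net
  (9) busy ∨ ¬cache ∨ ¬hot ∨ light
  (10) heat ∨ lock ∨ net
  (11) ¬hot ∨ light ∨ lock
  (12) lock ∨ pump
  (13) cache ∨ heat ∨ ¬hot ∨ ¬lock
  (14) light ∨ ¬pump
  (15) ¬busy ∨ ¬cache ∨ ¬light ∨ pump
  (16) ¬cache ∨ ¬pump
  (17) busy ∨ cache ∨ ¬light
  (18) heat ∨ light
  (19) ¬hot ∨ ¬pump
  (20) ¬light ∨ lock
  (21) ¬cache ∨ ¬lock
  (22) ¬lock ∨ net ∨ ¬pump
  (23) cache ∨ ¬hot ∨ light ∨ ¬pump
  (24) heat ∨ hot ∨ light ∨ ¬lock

Set light = True.
  then (¬light ∨ lock) forces lock = True.
  then (¬cache ∨ ¬lock) forces cache = False.
  then (¬lock ∨ ¬pump) forces pump = False.
  then (busy ∨ cache ∨ ¬light) forces busy = True.
Set net = True.
  then (¬hot ∨ ¬net) forces hot = False.
Set heat = False.
All clauses satisfied.

light: True, net: True, cache: False, pump: False, hot: False, heat: False, lock: True, busy: True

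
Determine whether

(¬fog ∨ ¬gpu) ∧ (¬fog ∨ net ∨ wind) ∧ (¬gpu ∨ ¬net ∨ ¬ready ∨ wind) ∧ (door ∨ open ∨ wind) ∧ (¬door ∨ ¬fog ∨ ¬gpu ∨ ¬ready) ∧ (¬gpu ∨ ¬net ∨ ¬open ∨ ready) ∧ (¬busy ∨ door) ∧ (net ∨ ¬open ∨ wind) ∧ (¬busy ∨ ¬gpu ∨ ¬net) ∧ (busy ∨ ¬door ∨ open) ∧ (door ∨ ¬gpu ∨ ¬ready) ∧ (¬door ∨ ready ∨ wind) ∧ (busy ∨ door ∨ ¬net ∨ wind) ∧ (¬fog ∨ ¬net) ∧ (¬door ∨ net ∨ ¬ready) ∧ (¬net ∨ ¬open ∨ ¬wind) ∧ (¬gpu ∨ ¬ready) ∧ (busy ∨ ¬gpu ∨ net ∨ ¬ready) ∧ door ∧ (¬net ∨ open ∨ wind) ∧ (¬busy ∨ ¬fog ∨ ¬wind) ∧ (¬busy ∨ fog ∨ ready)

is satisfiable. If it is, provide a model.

ready: True, wind: True, net: True, door: True, open: False, busy: True, fog: False, gpu: False

Unit clause (door) forces door = True.
Set ready = True.
  then (¬door ∨ net ∨ ¬ready) forces net = True.
  then (¬gpu ∨ ¬ready) forces gpu = False.
  then (¬fog ∨ ¬net) forces fog = False.
Set wind = True.
  then (¬net ∨ ¬open ∨ ¬wind) forces open = False.
  then (busy ∨ ¬door ∨ open) forces busy = True.
All clauses satisfied.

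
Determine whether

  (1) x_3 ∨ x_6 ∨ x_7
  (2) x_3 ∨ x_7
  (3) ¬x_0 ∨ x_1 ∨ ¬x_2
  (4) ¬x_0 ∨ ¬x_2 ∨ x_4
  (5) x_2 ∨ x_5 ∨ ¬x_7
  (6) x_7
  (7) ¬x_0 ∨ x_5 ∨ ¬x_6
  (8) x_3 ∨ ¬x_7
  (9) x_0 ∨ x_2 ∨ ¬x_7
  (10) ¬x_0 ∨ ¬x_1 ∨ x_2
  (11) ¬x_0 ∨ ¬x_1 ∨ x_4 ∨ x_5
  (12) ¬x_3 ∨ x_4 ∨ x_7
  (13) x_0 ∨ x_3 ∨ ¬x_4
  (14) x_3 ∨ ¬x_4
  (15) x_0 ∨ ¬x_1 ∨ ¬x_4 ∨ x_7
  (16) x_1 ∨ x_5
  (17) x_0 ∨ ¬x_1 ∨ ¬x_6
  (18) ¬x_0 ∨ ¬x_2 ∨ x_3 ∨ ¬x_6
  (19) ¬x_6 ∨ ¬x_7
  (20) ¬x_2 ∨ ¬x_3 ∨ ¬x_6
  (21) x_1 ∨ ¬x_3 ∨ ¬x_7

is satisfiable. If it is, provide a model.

Unit clause (x_7) forces x_7 = True.
In (x_3 ∨ ¬x_7) only x_3 is left, so x_3 = True.
In (¬x_6 ∨ ¬x_7) only ¬x_6 is left, so x_6 = False.
In (x_1 ∨ ¬x_3 ∨ ¬x_7) only x_1 is left, so x_1 = True.
Set x_0 = True.
  then (¬x_0 ∨ ¬x_1 ∨ x_2) forces x_2 = True.
  then (¬x_0 ∨ ¬x_2 ∨ x_4) forces x_4 = True.
Set x_5 = False.
All clauses satisfied.

x_0=T; x_1=T; x_2=T; x_3=T; x_4=T; x_5=F; x_6=F; x_7=T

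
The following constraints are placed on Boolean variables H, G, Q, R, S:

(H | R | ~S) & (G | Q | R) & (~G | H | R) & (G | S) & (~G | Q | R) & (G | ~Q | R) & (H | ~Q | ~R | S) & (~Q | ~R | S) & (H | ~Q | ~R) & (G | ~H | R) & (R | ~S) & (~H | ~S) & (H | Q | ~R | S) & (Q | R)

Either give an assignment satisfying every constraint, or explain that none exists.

H=T, G=T, Q=F, R=T, S=F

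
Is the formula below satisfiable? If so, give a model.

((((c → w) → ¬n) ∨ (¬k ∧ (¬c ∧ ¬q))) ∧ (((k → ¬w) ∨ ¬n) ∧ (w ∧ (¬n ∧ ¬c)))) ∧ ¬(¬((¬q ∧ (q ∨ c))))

Case n = True: the conjunct ¬n is False.
Case n = False: the formula simplifies to (w ∧ ¬c) ∧ ¬(¬((¬q ∧ (q ∨ c)))).
  c = True: the conjunct ¬c is False.
  c = False: simplifies to w ∧ ¬(¬((¬q ∧ q))).
    q = True: the conjunct ¬(¬((¬q ∧ q))) becomes ¬(¬False) = False.
    q = False: the conjunct ¬(¬((¬q ∧ q))) becomes ¬(¬False) = False.
Both cases fail — unsatisfiable.

UNSATISFIABLE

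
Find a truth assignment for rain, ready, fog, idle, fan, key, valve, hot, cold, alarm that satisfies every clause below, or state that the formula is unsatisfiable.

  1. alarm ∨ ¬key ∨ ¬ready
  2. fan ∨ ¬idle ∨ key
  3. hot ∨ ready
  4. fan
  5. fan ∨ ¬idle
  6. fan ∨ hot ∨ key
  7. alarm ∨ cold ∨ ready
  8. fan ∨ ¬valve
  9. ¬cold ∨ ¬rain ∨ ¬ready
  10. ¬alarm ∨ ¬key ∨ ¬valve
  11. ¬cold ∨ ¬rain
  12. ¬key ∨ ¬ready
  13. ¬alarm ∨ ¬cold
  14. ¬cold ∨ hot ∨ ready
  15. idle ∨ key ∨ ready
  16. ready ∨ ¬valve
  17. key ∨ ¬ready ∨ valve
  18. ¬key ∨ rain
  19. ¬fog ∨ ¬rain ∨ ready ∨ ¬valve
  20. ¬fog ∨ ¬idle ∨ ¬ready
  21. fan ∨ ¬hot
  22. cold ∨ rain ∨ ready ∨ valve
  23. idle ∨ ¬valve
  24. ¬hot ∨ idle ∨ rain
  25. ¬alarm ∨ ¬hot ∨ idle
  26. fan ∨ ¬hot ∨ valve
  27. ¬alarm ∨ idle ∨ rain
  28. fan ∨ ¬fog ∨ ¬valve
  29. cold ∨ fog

Unit clause (fan) forces fan = True.
Set rain = True.
  then (¬cold ∨ ¬rain) forces cold = False.
  then (cold ∨ fog) forces fog = True.
Try ready = True:
  (¬key ∨ ¬ready) forces key = False.
  (key ∨ ¬ready ∨ valve) forces valve = True.
  (¬fog ∨ ¬idle ∨ ¬ready) forces idle = False.
  clause (idle ∨ ¬valve) is falsified — backtrack.
So ready = False.
  then (hot ∨ ready) forces hot = True.
  then (alarm ∨ cold ∨ ready) forces alarm = True.
  then (ready ∨ ¬valve) forces valve = False.
  then (¬alarm ∨ ¬hot ∨ idle) forces idle = True.
Set key = True.
All clauses satisfied.

rain: True, ready: False, fog: True, idle: True, fan: True, key: True, valve: False, hot: True, cold: False, alarm: True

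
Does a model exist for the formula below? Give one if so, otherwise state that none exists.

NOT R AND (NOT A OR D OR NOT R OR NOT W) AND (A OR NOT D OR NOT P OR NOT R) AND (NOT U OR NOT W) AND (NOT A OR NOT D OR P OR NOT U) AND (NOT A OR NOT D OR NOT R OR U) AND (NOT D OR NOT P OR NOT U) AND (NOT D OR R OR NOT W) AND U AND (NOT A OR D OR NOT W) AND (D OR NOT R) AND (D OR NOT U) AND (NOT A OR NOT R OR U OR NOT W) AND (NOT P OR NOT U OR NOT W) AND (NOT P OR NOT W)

D: True; P: False; W: False; R: False; A: False; U: True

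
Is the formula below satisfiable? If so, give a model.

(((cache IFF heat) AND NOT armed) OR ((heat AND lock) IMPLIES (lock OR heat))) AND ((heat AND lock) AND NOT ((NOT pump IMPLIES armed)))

heat: True; lock: True; cache: False; pump: False; armed: False

  ((cache IFF heat) AND NOT armed) OR ((heat AND lock) IMPLIES (lock OR heat)) = True
    (cache IFF heat) AND NOT armed = False
      cache IFF heat = False
      NOT armed = True
    (heat AND lock) IMPLIES (lock OR heat) = True
      heat AND lock = True
      lock OR heat = True
  (heat AND lock) AND NOT ((NOT pump IMPLIES armed)) = True
    heat AND lock = True
    NOT ((NOT pump IMPLIES armed)) = True
      NOT pump IMPLIES armed = False
        NOT pump = True
Both conjuncts True, so the formula holds.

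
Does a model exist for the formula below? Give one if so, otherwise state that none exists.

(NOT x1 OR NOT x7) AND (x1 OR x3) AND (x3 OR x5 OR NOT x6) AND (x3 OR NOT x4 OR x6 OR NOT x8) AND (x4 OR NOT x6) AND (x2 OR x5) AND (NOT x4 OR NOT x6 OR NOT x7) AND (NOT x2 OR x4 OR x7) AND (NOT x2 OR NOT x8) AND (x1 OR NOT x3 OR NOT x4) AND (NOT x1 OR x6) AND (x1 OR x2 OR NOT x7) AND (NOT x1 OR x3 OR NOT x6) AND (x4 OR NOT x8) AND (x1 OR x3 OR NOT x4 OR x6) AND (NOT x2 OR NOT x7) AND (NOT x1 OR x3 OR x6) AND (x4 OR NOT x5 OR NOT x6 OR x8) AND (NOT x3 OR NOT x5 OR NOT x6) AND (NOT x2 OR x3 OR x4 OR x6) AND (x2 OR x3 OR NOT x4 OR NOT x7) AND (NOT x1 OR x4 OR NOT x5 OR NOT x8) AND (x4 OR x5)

x1: True, x2: True, x3: True, x4: True, x5: False, x6: True, x7: False, x8: False

Set x1 = True.
  then (NOT x1 OR NOT x7) forces x7 = False.
  then (NOT x1 OR x6) forces x6 = True.
  then (NOT x1 OR x3 OR NOT x6) forces x3 = True.
  then (NOT x3 OR NOT x5 OR NOT x6) forces x5 = False.
  then (x4 OR x5) forces x4 = True.
  then (x2 OR x5) forces x2 = True.
  then (NOT x2 OR NOT x8) forces x8 = False.
All clauses satisfied.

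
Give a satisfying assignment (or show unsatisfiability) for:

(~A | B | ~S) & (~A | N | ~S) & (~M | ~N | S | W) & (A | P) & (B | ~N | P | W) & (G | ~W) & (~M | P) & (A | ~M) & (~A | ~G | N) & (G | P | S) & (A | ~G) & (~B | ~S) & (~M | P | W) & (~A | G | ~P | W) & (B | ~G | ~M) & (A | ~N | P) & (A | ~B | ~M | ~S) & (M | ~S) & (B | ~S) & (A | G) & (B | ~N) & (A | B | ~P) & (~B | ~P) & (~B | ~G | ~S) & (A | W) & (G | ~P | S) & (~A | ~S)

Set W = False.
  then (A | W) forces A = True.
  then (~A | ~S) forces S = False.
Try P = True:
  (~A | G | ~P | W) forces G = True.
  (~A | ~G | N) forces N = True.
  (~M | ~N | S | W) forces M = False.
  (B | ~N) forces B = True.
  clause (~B | ~P) is falsified — backtrack.
So P = False.
  then (~M | P) forces M = False.
  then (G | P | S) forces G = True.
  then (~A | ~G | N) forces N = True.
  then (B | ~N) forces B = True.
All clauses satisfied.

W = False; S = False; P = False; B = True; G = True; M = False; N = True; A = True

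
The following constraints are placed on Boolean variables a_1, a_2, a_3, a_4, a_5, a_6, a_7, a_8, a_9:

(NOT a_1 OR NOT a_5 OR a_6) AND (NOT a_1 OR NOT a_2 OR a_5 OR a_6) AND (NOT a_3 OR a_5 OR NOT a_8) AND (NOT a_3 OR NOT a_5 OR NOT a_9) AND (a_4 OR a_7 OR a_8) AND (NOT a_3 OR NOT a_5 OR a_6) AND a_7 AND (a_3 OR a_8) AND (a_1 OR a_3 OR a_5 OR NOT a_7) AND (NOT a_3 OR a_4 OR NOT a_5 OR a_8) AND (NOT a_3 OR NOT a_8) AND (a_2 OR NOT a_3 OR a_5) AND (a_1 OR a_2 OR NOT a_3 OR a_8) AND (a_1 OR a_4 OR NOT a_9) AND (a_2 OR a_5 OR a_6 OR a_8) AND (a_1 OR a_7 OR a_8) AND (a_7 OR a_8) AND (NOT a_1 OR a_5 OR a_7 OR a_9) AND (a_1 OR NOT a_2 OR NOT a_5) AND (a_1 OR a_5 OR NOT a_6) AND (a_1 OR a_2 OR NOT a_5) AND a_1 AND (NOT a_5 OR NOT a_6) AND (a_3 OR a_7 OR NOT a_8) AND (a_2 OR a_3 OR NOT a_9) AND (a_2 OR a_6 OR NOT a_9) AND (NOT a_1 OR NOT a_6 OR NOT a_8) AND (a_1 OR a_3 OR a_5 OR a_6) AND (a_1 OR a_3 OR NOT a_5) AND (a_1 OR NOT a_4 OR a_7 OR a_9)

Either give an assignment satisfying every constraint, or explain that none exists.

a_1 = True, a_2 = True, a_3 = True, a_4 = False, a_5 = False, a_6 = True, a_7 = True, a_8 = False, a_9 = True

Unit clause (a_7) forces a_7 = True.
Unit clause (a_1) forces a_1 = True.
Set a_2 = True.
Set a_3 = True.
  then (NOT a_3 OR NOT a_8) forces a_8 = False.
Set a_4 = False.
  then (NOT a_3 OR a_4 OR NOT a_5 OR a_8) forces a_5 = False.
  then (NOT a_1 OR NOT a_2 OR a_5 OR a_6) forces a_6 = True.
Set a_9 = True.
All clauses satisfied.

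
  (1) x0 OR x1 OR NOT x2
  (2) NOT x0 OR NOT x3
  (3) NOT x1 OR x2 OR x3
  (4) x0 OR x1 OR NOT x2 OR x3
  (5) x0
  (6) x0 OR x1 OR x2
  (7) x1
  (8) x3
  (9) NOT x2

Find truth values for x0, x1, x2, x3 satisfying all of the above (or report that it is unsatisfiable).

Case x0 = True:
  (NOT x0 OR NOT x3) forces x3 = False.
  Clause (x3) is falsified — contradiction.
Case x0 = False:
  Clause (x0) is falsified — contradiction.
Both cases fail, so the formula is unsatisfiable.

No satisfying assignment exists.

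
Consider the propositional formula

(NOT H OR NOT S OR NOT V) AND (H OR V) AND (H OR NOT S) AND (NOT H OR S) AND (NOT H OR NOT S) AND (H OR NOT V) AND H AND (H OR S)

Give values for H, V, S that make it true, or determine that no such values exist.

Case H = True:
  (NOT H OR S) forces S = True.
  Clause (NOT H OR NOT S) is falsified — contradiction.
Case H = False:
  Clause (H) is falsified — contradiction.
Both cases fail, so the formula is unsatisfiable.

The formula is unsatisfiable.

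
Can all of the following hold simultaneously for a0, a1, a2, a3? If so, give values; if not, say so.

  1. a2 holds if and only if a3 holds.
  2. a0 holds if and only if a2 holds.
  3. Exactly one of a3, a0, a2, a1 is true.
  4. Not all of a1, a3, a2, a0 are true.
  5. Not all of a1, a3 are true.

a0 = False, a1 = True, a2 = False, a3 = False

  (1) a2=F, a3=F — same ✓
  (2) a0=F, a2=F — same ✓
  (3) {a3, a0, a2, a1}: 1 true — exactly one ✓
  (4) {a1, a3, a2, a0}: 1/4 true — not all ✓
  (5) {a1, a3}: 1/2 true — not all ✓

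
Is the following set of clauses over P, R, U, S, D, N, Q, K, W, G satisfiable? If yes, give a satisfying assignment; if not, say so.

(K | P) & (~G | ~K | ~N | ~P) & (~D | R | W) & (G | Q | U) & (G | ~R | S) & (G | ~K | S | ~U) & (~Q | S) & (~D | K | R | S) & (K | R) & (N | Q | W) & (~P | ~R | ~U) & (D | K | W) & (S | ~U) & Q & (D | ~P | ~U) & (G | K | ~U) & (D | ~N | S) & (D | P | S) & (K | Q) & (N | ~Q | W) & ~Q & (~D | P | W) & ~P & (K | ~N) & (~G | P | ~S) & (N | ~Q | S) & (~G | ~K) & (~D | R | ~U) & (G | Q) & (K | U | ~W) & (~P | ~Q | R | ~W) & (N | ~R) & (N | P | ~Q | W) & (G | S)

Case Q = True:
  Clause (~Q) is falsified — contradiction.
Case Q = False:
  Clause (Q) is falsified — contradiction.
Both cases fail, so the formula is unsatisfiable.

Unsatisfiable — no assignment works.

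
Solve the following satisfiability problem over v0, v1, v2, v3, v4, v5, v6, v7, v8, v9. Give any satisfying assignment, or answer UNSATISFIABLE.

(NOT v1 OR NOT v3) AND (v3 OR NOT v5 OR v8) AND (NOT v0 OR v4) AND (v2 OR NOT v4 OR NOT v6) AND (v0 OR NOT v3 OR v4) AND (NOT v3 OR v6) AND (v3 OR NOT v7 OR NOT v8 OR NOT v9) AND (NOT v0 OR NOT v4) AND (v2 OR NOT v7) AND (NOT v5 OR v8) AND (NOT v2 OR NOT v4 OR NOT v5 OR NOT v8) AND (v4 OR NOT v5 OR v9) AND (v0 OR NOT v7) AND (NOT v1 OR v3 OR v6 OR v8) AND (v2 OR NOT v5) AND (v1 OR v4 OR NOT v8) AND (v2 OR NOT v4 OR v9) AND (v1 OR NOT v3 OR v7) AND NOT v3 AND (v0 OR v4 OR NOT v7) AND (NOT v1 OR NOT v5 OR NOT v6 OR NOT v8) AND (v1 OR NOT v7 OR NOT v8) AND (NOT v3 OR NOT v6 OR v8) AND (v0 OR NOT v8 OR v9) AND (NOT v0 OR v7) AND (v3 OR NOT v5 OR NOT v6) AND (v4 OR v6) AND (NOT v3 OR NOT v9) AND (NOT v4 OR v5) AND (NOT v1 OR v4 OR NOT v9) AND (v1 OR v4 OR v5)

v0 = False, v1 = True, v2 = False, v3 = False, v4 = False, v5 = False, v6 = True, v7 = False, v8 = False, v9 = False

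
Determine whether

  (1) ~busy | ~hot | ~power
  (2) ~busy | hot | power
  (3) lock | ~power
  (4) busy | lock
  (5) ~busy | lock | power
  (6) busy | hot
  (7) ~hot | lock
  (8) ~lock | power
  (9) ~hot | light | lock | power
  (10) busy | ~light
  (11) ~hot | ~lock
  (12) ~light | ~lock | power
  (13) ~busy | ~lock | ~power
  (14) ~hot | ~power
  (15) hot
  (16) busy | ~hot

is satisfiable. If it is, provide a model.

Case hot = True:
  (~hot | lock) forces lock = True.
  Clause (~hot | ~lock) is falsified — contradiction.
Case hot = False:
  Clause (hot) is falsified — contradiction.
Both cases fail, so the formula is unsatisfiable.

The formula is unsatisfiable.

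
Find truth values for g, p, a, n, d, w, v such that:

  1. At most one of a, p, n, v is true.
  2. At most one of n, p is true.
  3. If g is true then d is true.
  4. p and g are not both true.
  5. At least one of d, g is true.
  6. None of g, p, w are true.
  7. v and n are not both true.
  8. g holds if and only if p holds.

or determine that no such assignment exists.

g: False, p: False, a: False, n: False, d: True, w: False, v: False

  (1) {a, p, n, v}: 0 true — at most one ✓
  (2) {n, p}: 0 true — at most one ✓
  (3) g=F ⇒ d: vacuous ✓
  (4) p=F, g=F — not both ✓
  (5) {d, g}: 1 true — at least one ✓
  (6) {g, p, w}: 0 true — none ✓
  (7) v=F, n=F — not both ✓
  (8) g=F, p=F — same ✓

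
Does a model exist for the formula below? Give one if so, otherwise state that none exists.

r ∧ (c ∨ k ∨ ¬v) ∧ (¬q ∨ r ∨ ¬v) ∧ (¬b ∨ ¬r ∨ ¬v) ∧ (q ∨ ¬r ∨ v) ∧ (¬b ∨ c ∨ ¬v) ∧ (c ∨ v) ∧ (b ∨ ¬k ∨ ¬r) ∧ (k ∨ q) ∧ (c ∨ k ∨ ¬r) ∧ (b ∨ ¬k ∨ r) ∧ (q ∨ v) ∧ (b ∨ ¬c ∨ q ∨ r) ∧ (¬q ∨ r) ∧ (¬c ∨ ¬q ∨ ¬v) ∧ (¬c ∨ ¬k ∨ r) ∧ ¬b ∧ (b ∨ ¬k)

b=F; v=F; c=T; r=T; k=F; q=T

Unit clause (r) forces r = True.
Unit clause (¬b) forces b = False.
In (b ∨ ¬k) only ¬k is left, so k = False.
In (k ∨ q) only q is left, so q = True.
In (c ∨ k ∨ ¬r) only c is left, so c = True.
In (¬c ∨ ¬q ∨ ¬v) only ¬v is left, so v = False.
All clauses satisfied.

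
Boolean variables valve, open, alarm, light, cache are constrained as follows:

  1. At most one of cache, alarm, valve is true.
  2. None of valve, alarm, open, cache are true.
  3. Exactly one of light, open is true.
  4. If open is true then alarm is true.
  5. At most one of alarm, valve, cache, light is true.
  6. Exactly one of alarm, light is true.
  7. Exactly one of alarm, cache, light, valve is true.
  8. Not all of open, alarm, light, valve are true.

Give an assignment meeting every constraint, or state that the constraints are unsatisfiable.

valve=F, open=F, alarm=F, light=T, cache=F

  (1) {cache, alarm, valve}: 0 true — at most one ✓
  (2) {valve, alarm, open, cache}: 0 true — none ✓
  (3) {light, open}: 1 true — exactly one ✓
  (4) open=F ⇒ alarm: vacuous ✓
  (5) {alarm, valve, cache, light}: 1 true — at most one ✓
  (6) {alarm, light}: 1 true — exactly one ✓
  (7) {alarm, cache, light, valve}: 1 true — exactly one ✓
  (8) {open, alarm, light, valve}: 1/4 true — not all ✓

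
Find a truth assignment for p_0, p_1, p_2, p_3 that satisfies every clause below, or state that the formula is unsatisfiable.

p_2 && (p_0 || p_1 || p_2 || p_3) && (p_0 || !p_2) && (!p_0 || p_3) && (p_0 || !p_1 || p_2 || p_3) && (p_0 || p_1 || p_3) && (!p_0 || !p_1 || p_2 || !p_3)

p_0=T; p_1=F; p_2=T; p_3=T

Unit clause (p_2) forces p_2 = True.
In (p_0 || !p_2) only p_0 is left, so p_0 = True.
In (!p_0 || p_3) only p_3 is left, so p_3 = True.
Set p_1 = False.
All clauses satisfied.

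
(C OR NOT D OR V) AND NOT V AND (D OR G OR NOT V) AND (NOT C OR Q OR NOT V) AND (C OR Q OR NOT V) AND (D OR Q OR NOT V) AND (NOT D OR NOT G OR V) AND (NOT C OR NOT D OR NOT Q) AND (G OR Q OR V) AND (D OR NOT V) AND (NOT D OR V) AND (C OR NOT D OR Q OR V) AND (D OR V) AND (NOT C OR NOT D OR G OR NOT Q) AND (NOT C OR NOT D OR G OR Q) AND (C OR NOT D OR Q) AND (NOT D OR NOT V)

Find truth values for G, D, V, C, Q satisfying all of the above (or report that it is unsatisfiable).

Unsatisfiable

Case V = True:
  Clause (NOT V) is falsified — contradiction.
Case V = False:
  (NOT D OR V) forces D = False.
  Clause (D OR V) is falsified — contradiction.
Both cases fail, so the formula is unsatisfiable.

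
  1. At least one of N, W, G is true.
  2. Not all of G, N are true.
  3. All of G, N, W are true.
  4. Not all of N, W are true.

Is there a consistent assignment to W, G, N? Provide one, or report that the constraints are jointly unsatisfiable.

Case G = True:
  (2) with G=T forces N = False.
  Constraint (3) is violated (N=F) — contradiction.
Case G = False:
  Constraint (3) is violated (G=F) — contradiction.
Both cases fail — unsatisfiable.

The formula is unsatisfiable.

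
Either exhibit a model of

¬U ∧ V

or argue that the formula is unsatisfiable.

U = False; V = True

  ¬U = True
Both conjuncts True, so the formula holds.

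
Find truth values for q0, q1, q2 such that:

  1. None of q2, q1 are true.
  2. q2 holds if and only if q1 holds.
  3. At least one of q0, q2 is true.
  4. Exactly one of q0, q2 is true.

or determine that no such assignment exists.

q0 = True, q1 = False, q2 = False

  (1) {q2, q1}: 0 true — none ✓
  (2) q2=F, q1=F — same ✓
  (3) {q0, q2}: 1 true — at least one ✓
  (4) {q0, q2}: 1 true — exactly one ✓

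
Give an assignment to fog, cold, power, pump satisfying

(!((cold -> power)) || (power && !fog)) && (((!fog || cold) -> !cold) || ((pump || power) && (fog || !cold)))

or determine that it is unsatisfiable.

fog = False; cold = False; power = True; pump = True

  !((cold -> power)) || (power && !fog) = True
    !((cold -> power)) = False
      cold -> power = True
    power && !fog = True
      !fog = True
  ((!fog || cold) -> !cold) || ((pump || power) && (fog || !cold)) = True
    (!fog || cold) -> !cold = True
      !fog || cold = True
        !fog = True
      !cold = True
    (pump || power) && (fog || !cold) = True
      pump || power = True
      fog || !cold = True
        !cold = True
Both conjuncts True, so the formula holds.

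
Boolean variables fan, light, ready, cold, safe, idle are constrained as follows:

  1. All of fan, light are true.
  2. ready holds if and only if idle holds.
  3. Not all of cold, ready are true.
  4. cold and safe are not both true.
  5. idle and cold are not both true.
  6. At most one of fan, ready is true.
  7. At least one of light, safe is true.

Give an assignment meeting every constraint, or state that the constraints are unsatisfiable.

fan = True, light = True, ready = False, cold = True, safe = False, idle = False

  (1) {fan, light}: all 2 true ✓
  (2) ready=F, idle=F — same ✓
  (3) {cold, ready}: 1/2 true — not all ✓
  (4) cold=T, safe=F — not both ✓
  (5) idle=F, cold=T — not both ✓
  (6) {fan, ready}: 1 true — at most one ✓
  (7) {light, safe}: 1 true — at least one ✓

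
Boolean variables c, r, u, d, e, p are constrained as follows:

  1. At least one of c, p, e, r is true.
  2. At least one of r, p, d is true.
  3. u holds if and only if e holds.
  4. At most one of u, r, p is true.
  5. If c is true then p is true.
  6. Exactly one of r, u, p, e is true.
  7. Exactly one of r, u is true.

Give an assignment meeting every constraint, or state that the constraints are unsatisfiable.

c=F, r=T, u=F, d=F, e=F, p=F

  (1) {c, p, e, r}: 1 true — at least one ✓
  (2) {r, p, d}: 1 true — at least one ✓
  (3) u=F, e=F — same ✓
  (4) {u, r, p}: 1 true — at most one ✓
  (5) c=F ⇒ p: vacuous ✓
  (6) {r, u, p, e}: 1 true — exactly one ✓
  (7) {r, u}: 1 true — exactly one ✓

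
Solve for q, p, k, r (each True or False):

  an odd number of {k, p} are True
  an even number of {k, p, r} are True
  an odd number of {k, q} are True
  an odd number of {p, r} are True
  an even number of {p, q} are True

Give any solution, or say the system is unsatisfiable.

q=F, p=F, k=T, r=T

{k, p}: 1 true → odd ✓
{k, p, r}: 2 true → even ✓
{k, q}: 1 true → odd ✓
{p, r}: 1 true → odd ✓
{p, q}: 0 true → even ✓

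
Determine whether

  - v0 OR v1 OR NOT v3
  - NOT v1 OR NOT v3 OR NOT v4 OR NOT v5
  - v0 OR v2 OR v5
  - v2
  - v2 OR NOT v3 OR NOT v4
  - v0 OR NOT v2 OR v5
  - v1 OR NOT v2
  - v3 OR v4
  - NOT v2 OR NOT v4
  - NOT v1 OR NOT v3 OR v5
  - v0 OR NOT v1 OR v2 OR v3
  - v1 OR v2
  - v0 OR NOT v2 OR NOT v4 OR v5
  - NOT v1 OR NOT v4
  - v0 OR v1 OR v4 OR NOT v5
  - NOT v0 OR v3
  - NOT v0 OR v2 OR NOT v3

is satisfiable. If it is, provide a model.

v0 = False, v1 = True, v2 = True, v3 = True, v4 = False, v5 = True

Unit clause (v2) forces v2 = True.
In (v1 OR NOT v2) only v1 is left, so v1 = True.
In (NOT v2 OR NOT v4) only NOT v4 is left, so v4 = False.
In (v3 OR v4) only v3 is left, so v3 = True.
In (NOT v1 OR NOT v3 OR v5) only v5 is left, so v5 = True.
Set v0 = False.
All clauses satisfied.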